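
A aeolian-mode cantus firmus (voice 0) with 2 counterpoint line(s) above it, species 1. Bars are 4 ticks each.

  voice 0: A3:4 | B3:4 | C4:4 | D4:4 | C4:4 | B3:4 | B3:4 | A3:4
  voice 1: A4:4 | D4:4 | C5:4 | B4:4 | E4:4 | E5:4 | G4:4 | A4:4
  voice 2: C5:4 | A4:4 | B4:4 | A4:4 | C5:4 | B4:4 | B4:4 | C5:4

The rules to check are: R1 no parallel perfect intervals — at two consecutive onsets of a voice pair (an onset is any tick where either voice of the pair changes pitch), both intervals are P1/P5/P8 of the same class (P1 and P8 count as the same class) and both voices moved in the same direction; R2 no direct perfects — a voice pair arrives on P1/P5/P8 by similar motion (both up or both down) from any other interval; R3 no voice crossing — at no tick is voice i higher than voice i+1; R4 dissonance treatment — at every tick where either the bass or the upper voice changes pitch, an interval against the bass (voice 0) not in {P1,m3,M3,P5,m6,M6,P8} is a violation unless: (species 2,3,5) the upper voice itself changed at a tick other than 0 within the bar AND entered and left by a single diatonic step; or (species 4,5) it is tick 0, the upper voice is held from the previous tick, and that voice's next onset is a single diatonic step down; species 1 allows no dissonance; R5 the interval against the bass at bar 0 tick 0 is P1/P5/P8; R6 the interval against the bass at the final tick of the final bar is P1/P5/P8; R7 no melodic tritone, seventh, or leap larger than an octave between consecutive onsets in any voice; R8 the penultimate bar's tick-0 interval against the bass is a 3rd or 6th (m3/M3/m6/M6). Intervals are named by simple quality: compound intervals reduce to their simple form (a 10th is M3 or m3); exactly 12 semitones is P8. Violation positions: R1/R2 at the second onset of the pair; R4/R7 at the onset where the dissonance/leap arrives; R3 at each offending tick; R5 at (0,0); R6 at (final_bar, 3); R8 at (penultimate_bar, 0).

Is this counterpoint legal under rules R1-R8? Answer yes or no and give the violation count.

bar 0: v0=A3 v1=A4 v2=C5 (m3)
bar 1: v0=B3 v1=D4 v2=A4 (m7)
bar 2: v0=C4 v1=C5 v2=B4 (M7)
bar 3: v0=D4 v1=B4 v2=A4 (P5)
bar 4: v0=C4 v1=E4 v2=C5 (P8)
bar 5: v0=B3 v1=E5 v2=B4 (P8)
bar 6: v0=B3 v1=G4 v2=B4 (P8)
bar 7: v0=A3 v1=A4 v2=C5 (m3)
  R5 @ bar0.0: opens on m3
  R2 @ bar1.0: A4/C5 m3 -> D4/A4 P5 similar
  R4 @ bar1.0: B3/A4 m7 untreated
  R2 @ bar2.0: B3/D4 m3 -> C4/C5 P8 similar
  R3 @ bar2.0: C5 above B4
  R4 @ bar2.0: C4/B4 M7 untreated
  R7 @ bar2.0: D4->C5 leap 10st
  R3 @ bar2.1: C5 above B4
  R3 @ bar2.2: C5 above B4
  R3 @ bar2.3: C5 above B4
  R3 @ bar3.0: B4 above A4
  R3 @ bar3.1: B4 above A4
  R3 @ bar3.2: B4 above A4
  R3 @ bar3.3: B4 above A4
  R1 @ bar5.0: C4/C5 P8 -> B3/B4 P8 similar
  R3 @ bar5.0: E5 above B4
  R4 @ bar5.0: B3/E5 P4 untreated
  R3 @ bar5.1: E5 above B4
  R3 @ bar5.2: E5 above B4
  R3 @ bar5.3: E5 above B4
  R8 @ bar6.0: penult P8 not 3rd/6th
  R6 @ bar7.3: closes on m3

No (22 violations)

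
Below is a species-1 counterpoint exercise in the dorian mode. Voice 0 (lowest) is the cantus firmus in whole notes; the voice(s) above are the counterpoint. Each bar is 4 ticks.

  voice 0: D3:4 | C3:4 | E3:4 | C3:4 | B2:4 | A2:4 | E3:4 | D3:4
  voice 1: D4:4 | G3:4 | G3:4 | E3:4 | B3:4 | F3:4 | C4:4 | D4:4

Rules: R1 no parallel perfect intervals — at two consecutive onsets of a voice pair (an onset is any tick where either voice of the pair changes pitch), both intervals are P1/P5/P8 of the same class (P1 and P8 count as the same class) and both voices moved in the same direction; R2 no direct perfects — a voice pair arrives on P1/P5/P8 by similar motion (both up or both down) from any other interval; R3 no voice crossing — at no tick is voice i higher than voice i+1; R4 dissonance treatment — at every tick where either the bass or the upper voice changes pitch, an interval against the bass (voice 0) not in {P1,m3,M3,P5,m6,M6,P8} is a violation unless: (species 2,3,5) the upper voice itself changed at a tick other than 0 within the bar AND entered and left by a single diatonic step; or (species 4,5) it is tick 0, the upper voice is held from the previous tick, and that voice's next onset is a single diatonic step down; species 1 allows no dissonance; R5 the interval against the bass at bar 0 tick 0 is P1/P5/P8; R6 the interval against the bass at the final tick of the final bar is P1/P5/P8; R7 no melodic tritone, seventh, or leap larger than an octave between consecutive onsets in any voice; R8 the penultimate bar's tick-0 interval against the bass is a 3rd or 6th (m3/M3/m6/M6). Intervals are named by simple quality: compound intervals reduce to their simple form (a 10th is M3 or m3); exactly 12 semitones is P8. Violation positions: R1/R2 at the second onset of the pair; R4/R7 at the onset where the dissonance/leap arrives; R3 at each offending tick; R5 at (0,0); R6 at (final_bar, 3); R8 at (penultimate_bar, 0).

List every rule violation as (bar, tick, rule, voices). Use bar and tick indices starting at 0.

(1, 0, R2, (0, 1))
(5, 0, R7, (1,))

bar 0: v0=D3 v1=D4 downbeat P8
bar 1: v0=C3 v1=G3 downbeat P5
bar 2: v0=E3 v1=G3 downbeat m3
bar 3: v0=C3 v1=E3 downbeat M3
bar 4: v0=B2 v1=B3 downbeat P8
bar 5: v0=A2 v1=F3 downbeat m6
bar 6: v0=E3 v1=C4 downbeat m6
bar 7: v0=D3 v1=D4 downbeat P8
  -> R2 @ bar 1 tick 0 v(0, 1): D3/D4 P8 -> C3/G3 P5 similar
  -> R7 @ bar 5 tick 0 v(1,): B3->F3 leap 6st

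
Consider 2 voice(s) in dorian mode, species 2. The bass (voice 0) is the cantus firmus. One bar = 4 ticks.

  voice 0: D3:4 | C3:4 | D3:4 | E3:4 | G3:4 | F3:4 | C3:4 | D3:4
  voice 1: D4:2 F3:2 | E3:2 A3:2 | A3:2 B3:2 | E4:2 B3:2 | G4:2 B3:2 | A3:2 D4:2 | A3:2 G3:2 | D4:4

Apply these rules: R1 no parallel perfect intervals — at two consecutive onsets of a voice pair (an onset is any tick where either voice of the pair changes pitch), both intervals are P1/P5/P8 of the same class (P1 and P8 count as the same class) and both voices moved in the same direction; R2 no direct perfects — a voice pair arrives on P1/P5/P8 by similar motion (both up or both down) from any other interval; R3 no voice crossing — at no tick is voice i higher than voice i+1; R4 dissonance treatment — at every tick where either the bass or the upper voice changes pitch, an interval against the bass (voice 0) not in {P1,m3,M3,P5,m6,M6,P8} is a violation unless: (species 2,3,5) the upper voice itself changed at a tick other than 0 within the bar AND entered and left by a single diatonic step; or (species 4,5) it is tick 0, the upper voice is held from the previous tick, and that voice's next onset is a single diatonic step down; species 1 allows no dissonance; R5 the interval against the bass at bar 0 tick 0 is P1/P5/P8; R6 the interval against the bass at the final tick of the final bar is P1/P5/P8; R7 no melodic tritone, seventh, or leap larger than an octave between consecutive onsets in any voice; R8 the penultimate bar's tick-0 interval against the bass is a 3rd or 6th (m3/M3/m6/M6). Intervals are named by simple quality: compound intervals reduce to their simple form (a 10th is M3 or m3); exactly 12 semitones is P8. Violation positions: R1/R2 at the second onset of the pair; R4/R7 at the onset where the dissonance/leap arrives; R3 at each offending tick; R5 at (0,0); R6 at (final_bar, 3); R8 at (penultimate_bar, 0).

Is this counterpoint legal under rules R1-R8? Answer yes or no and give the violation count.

bar 0: v0=D3 v1=D4 (P8)
bar 1: v0=C3 v1=E3 (M3)
bar 2: v0=D3 v1=A3 (P5)
bar 3: v0=E3 v1=E4 (P8)
bar 4: v0=G3 v1=G4 (P8)
bar 5: v0=F3 v1=A3 (M3)
bar 6: v0=C3 v1=A3 (M6)
bar 7: v0=D3 v1=D4 (P8)
  R2 @ bar3.0: D3/B3 M6 -> E3/E4 P8 similar
  R2 @ bar4.0: E3/B3 P5 -> G3/G4 P8 similar
  R2 @ bar7.0: C3/G3 P5 -> D3/D4 P8 similar

No (3 violations)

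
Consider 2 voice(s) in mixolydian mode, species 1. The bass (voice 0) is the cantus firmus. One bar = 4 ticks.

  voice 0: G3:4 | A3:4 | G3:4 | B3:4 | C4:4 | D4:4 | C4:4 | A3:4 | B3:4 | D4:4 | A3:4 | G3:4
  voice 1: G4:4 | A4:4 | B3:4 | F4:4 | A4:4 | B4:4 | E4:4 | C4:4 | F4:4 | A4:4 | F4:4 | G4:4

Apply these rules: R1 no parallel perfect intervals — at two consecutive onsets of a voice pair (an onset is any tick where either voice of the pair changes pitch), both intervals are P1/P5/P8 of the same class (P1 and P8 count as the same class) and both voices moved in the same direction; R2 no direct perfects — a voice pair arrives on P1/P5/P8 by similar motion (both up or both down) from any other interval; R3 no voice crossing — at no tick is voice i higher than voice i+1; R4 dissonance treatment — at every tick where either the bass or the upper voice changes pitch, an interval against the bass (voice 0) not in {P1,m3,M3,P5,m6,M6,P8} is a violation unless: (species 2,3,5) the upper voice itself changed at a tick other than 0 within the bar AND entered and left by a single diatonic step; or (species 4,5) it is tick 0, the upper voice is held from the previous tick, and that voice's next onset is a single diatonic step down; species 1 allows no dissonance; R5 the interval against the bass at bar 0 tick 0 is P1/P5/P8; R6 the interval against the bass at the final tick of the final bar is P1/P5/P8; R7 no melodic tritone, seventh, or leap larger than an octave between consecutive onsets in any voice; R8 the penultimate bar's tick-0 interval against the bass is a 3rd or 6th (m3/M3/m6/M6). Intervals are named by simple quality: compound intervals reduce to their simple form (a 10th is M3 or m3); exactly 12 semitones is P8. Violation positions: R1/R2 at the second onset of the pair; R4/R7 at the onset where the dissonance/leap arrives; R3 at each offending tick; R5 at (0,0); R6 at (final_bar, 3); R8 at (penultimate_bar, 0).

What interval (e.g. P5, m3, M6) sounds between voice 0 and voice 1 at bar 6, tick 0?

M3

voice 0=C4 voice 1=E4 -> M3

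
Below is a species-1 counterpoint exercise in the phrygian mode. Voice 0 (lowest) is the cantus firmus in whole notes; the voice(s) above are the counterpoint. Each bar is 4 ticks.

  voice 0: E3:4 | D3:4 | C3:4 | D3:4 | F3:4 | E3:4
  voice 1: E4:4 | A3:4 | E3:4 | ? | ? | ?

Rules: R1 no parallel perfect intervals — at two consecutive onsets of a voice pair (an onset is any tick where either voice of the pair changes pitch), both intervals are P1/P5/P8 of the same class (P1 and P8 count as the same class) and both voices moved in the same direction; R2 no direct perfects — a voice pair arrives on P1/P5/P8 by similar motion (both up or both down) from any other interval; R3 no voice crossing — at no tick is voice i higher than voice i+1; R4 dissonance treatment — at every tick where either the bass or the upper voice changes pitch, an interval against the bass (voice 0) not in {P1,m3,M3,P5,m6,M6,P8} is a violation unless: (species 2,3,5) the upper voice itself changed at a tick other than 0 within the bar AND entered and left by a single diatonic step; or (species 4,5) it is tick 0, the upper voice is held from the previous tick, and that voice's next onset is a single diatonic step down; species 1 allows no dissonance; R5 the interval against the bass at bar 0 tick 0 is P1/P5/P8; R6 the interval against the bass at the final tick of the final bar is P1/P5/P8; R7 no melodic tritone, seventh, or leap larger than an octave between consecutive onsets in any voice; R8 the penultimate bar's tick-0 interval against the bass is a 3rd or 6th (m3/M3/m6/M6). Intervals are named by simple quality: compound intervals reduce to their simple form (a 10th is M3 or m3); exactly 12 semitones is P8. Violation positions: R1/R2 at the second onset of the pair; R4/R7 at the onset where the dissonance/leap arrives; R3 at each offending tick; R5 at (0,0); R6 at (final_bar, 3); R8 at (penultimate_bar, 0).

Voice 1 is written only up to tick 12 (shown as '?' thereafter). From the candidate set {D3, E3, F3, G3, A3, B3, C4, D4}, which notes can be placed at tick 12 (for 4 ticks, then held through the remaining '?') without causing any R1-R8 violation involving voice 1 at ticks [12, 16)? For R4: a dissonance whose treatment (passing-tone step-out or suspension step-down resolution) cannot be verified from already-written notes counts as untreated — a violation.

D3: legal
E3: violates R4
F3: legal
G3: violates R4
A3: violates R2
B3: legal
C4: violates R4
D4: violates R2,R7

{B3, D3, F3}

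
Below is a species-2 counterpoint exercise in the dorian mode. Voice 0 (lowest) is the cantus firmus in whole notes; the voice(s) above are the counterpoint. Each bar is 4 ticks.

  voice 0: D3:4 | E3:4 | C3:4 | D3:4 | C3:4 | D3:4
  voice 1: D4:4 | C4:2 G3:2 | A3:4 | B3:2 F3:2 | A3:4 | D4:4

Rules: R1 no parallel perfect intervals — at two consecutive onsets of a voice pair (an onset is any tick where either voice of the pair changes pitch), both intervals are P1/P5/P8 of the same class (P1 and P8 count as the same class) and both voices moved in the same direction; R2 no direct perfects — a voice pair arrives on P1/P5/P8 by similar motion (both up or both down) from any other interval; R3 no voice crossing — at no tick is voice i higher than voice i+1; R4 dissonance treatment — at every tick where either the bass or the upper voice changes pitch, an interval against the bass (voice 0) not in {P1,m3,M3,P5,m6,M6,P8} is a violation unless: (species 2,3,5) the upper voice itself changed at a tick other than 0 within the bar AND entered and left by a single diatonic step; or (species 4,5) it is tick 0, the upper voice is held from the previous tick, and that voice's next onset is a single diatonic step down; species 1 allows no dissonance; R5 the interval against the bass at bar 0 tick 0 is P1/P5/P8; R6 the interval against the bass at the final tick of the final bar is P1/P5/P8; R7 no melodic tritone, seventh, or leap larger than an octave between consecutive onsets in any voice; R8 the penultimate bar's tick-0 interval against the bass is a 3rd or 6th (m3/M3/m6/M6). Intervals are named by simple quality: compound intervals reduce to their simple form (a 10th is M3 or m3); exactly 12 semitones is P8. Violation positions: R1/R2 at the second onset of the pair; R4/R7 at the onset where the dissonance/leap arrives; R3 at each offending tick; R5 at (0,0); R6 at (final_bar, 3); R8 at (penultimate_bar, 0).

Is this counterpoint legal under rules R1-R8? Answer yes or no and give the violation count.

bar 0: v0=D3 v1=D4 (P8)
bar 1: v0=E3 v1=C4 (m6)
bar 2: v0=C3 v1=A3 (M6)
bar 3: v0=D3 v1=B3 (M6)
bar 4: v0=C3 v1=A3 (M6)
bar 5: v0=D3 v1=D4 (P8)
  R7 @ bar3.2: B3->F3 leap 6st
  R2 @ bar5.0: C3/A3 M6 -> D3/D4 P8 similar

No (2 violations)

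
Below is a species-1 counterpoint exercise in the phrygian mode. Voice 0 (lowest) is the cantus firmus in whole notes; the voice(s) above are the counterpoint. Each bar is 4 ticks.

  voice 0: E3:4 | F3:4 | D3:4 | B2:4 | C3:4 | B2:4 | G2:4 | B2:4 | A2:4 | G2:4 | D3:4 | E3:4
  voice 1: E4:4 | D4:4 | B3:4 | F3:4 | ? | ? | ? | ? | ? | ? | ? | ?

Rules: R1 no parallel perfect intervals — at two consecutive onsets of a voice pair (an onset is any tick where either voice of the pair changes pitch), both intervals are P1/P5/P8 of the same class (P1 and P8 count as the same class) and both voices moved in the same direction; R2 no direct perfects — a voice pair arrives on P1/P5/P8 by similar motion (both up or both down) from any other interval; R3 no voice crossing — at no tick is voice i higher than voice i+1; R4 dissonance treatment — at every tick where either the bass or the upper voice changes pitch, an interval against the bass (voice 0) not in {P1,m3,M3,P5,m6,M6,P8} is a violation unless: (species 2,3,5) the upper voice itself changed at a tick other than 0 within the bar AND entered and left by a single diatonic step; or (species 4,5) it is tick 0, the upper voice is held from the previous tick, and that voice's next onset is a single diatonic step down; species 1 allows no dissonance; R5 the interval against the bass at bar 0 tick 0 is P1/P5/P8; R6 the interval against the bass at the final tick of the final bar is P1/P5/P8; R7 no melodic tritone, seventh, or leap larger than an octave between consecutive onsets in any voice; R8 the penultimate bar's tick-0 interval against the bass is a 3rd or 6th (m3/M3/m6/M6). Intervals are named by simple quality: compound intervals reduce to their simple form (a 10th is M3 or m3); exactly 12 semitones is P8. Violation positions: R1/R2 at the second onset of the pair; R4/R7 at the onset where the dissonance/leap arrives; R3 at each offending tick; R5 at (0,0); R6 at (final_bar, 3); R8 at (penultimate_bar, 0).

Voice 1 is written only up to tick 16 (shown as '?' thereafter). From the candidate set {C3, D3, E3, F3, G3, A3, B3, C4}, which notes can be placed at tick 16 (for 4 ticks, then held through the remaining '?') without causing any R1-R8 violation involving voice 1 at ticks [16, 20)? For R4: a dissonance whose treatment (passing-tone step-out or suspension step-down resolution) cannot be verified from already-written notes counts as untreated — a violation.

C3: legal
D3: violates R4
E3: legal
F3: violates R4
G3: violates R2
A3: legal
B3: violates R4,R7
C4: violates R2

{A3, C3, E3}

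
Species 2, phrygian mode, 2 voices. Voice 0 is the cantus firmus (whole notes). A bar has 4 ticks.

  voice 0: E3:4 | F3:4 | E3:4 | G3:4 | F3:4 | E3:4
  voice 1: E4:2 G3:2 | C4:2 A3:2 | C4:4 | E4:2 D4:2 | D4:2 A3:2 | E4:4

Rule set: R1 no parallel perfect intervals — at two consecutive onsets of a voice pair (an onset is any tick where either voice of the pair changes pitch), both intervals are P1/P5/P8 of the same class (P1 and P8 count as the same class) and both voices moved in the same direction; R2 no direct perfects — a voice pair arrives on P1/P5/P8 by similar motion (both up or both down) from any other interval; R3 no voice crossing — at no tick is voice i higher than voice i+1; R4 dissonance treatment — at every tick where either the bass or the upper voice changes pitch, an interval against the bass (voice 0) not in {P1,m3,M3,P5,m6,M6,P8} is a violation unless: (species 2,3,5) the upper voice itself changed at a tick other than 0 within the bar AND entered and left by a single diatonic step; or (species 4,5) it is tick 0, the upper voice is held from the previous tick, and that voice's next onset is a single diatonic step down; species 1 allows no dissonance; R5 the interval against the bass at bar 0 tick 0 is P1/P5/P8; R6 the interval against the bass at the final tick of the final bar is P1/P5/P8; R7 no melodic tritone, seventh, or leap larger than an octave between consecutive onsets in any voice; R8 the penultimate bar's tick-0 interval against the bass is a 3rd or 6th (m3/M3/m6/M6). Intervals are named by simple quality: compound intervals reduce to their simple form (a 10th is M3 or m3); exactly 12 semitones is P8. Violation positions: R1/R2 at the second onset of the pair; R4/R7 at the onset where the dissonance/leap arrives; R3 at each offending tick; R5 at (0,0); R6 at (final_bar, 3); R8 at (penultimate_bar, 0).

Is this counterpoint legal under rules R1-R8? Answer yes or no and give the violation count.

No (1 violations)

bar 0: v0=E3 v1=E4 (P8)
bar 1: v0=F3 v1=C4 (P5)
bar 2: v0=E3 v1=C4 (m6)
bar 3: v0=G3 v1=E4 (M6)
bar 4: v0=F3 v1=D4 (M6)
bar 5: v0=E3 v1=E4 (P8)
  R2 @ bar1.0: E3/G3 m3 -> F3/C4 P5 similar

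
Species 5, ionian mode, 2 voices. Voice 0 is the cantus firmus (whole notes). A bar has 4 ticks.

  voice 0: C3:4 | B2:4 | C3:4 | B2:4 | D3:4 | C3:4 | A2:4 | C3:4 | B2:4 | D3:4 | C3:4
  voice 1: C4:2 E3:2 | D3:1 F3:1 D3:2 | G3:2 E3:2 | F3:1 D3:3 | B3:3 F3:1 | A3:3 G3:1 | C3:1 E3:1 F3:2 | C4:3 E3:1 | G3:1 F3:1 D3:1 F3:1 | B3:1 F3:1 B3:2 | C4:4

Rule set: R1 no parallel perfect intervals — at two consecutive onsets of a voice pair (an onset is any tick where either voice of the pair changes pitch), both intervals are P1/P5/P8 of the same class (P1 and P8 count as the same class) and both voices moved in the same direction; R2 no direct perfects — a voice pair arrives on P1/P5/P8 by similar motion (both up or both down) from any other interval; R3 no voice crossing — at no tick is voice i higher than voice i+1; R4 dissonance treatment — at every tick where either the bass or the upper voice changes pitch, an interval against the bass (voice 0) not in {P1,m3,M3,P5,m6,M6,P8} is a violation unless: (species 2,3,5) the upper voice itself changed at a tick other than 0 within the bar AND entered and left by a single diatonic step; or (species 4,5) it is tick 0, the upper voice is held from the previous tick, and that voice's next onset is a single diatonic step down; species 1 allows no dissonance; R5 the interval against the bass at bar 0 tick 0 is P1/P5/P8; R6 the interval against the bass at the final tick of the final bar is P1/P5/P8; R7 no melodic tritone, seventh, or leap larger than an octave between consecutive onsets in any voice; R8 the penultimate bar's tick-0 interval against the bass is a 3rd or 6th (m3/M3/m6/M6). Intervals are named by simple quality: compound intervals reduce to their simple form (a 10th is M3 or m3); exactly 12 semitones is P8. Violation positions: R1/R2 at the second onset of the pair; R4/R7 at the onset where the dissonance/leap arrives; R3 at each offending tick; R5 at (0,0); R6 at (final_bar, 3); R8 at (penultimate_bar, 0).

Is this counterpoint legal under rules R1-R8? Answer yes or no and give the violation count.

bar 0: v0=C3 v1=C4 (P8)
bar 1: v0=B2 v1=D3 (m3)
bar 2: v0=C3 v1=G3 (P5)
bar 3: v0=B2 v1=F3 (TT)
bar 4: v0=D3 v1=B3 (M6)
bar 5: v0=C3 v1=A3 (M6)
bar 6: v0=A2 v1=C3 (m3)
bar 7: v0=C3 v1=C4 (P8)
bar 8: v0=B2 v1=G3 (m6)
bar 9: v0=D3 v1=B3 (M6)
bar 10: v0=C3 v1=C4 (P8)
  R4 @ bar1.1: B2/F3 TT untreated
  R2 @ bar2.0: B2/D3 m3 -> C3/G3 P5 similar
  R4 @ bar3.0: B2/F3 TT untreated
  R7 @ bar4.3: B3->F3 leap 6st
  R2 @ bar7.0: A2/F3 m6 -> C3/C4 P8 similar
  R4 @ bar8.1: B2/F3 TT untreated
  R4 @ bar8.3: B2/F3 TT untreated
  R7 @ bar9.0: F3->B3 leap 6st
  R7 @ bar9.1: B3->F3 leap 6st
  R7 @ bar9.2: F3->B3 leap 6st

No (10 violations)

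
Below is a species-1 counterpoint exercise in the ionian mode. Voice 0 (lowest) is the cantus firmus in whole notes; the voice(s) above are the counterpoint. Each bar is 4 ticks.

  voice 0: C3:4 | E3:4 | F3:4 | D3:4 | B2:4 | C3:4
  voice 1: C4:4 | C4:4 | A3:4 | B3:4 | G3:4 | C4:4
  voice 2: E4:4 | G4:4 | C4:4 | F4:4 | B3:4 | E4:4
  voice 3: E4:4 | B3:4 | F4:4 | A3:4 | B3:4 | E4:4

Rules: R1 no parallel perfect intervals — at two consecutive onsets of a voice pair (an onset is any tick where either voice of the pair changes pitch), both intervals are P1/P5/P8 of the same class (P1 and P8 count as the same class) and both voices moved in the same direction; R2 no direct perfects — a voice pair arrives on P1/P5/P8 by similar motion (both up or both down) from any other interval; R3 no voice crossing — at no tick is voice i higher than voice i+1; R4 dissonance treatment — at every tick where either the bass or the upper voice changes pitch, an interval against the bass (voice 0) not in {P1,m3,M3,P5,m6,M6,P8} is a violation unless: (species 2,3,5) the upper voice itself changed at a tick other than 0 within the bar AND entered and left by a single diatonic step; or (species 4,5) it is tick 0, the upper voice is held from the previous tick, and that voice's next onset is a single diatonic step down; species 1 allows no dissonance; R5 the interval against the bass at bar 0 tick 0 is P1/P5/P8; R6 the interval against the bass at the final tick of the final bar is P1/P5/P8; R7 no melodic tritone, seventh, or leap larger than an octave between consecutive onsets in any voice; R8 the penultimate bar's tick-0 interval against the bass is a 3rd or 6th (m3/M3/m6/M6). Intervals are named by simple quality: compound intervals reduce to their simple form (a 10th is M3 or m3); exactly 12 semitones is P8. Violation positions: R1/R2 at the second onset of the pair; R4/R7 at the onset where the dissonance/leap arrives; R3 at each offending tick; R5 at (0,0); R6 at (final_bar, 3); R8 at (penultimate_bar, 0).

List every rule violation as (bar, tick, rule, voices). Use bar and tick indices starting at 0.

(0, 0, R5, (0, 2))
(0, 0, R5, (0, 3))
(1, 0, R3, (2, 3))
(1, 1, R3, (2, 3))
(1, 2, R3, (2, 3))
(1, 3, R3, (2, 3))
(2, 0, R2, (0, 3))
(2, 0, R7, (3,))
(3, 0, R2, (0, 3))
(3, 0, R3, (2, 3))
(3, 1, R3, (2, 3))
(3, 2, R3, (2, 3))
(3, 3, R3, (2, 3))
(4, 0, R2, (0, 2))
(4, 0, R7, (2,))
(4, 0, R8, (0, 2))
(4, 0, R8, (0, 3))
(5, 0, R1, (2, 3))
(5, 0, R2, (0, 1))
(5, 3, R6, (0, 2))
(5, 3, R6, (0, 3))

bar 0: v0=C3 v1=C4 v2=E4 v3=E4 downbeat M3
bar 1: v0=E3 v1=C4 v2=G4 v3=B3 downbeat P5
bar 2: v0=F3 v1=A3 v2=C4 v3=F4 downbeat P8
bar 3: v0=D3 v1=B3 v2=F4 v3=A3 downbeat P5
bar 4: v0=B2 v1=G3 v2=B3 v3=B3 downbeat P8
bar 5: v0=C3 v1=C4 v2=E4 v3=E4 downbeat M3
  -> R5 @ bar 0 tick 0 v(0, 2): opens on M3
  -> R5 @ bar 0 tick 0 v(0, 3): opens on M3
  -> R3 @ bar 1 tick 0 v(2, 3): G4 above B3
  -> R3 @ bar 1 tick 1 v(2, 3): G4 above B3
  -> R3 @ bar 1 tick 2 v(2, 3): G4 above B3
  -> R3 @ bar 1 tick 3 v(2, 3): G4 above B3
  -> R2 @ bar 2 tick 0 v(0, 3): E3/B3 P5 -> F3/F4 P8 similar
  -> R7 @ bar 2 tick 0 v(3,): B3->F4 leap 6st
  -> R2 @ bar 3 tick 0 v(0, 3): F3/F4 P8 -> D3/A3 P5 similar
  -> R3 @ bar 3 tick 0 v(2, 3): F4 above A3
  -> R3 @ bar 3 tick 1 v(2, 3): F4 above A3
  -> R3 @ bar 3 tick 2 v(2, 3): F4 above A3
  -> R3 @ bar 3 tick 3 v(2, 3): F4 above A3
  -> R2 @ bar 4 tick 0 v(0, 2): D3/F4 m3 -> B2/B3 P8 similar
  -> R7 @ bar 4 tick 0 v(2,): F4->B3 leap 6st
  -> R8 @ bar 4 tick 0 v(0, 2): penult P8 not 3rd/6th
  -> R8 @ bar 4 tick 0 v(0, 3): penult P8 not 3rd/6th
  -> R1 @ bar 5 tick 0 v(2, 3): B3/B3 P1 -> E4/E4 P1 similar
  -> R2 @ bar 5 tick 0 v(0, 1): B2/G3 m6 -> C3/C4 P8 similar
  -> R6 @ bar 5 tick 3 v(0, 2): closes on M3
  -> R6 @ bar 5 tick 3 v(0, 3): closes on M3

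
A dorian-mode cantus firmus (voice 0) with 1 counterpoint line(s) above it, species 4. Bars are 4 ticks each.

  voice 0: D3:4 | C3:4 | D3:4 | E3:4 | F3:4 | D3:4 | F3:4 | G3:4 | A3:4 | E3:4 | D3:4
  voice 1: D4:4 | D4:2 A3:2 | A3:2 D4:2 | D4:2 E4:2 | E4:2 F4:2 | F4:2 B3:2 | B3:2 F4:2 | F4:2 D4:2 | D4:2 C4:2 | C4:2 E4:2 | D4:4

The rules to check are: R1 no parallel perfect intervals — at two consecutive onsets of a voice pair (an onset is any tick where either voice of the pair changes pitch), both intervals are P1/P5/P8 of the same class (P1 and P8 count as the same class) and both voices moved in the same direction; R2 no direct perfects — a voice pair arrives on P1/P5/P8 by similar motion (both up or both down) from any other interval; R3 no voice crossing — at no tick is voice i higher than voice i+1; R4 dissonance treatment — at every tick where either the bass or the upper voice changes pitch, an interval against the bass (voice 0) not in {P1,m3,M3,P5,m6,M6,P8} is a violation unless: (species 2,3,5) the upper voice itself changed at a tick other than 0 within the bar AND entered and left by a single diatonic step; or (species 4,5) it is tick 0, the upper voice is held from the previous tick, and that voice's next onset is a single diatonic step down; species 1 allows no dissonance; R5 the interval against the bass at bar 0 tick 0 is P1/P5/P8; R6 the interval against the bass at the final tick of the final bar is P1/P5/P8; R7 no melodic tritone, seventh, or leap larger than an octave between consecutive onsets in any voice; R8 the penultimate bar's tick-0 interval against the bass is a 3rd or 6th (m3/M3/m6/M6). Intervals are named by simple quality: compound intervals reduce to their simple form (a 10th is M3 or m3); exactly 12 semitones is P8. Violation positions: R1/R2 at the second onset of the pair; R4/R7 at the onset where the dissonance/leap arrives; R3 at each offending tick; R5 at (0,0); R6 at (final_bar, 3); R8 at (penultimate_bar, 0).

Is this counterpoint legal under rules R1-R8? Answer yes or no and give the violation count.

No (8 violations)

bar 0: v0=D3 v1=D4 (P8)
bar 1: v0=C3 v1=D4 (M2)
bar 2: v0=D3 v1=A3 (P5)
bar 3: v0=E3 v1=D4 (m7)
bar 4: v0=F3 v1=E4 (M7)
bar 5: v0=D3 v1=F4 (m3)
bar 6: v0=F3 v1=B3 (TT)
bar 7: v0=G3 v1=F4 (m7)
bar 8: v0=A3 v1=D4 (P4)
bar 9: v0=E3 v1=C4 (m6)
bar 10: v0=D3 v1=D4 (P8)
  R4 @ bar1.0: C3/D4 M2 untreated
  R4 @ bar3.0: E3/D4 m7 untreated
  R4 @ bar4.0: F3/E4 M7 untreated
  R7 @ bar5.2: F4->B3 leap 6st
  R4 @ bar6.0: F3/B3 TT untreated
  R7 @ bar6.2: B3->F4 leap 6st
  R4 @ bar7.0: G3/F4 m7 untreated
  R1 @ bar10.0: E3/E4 P8 -> D3/D4 P8 similar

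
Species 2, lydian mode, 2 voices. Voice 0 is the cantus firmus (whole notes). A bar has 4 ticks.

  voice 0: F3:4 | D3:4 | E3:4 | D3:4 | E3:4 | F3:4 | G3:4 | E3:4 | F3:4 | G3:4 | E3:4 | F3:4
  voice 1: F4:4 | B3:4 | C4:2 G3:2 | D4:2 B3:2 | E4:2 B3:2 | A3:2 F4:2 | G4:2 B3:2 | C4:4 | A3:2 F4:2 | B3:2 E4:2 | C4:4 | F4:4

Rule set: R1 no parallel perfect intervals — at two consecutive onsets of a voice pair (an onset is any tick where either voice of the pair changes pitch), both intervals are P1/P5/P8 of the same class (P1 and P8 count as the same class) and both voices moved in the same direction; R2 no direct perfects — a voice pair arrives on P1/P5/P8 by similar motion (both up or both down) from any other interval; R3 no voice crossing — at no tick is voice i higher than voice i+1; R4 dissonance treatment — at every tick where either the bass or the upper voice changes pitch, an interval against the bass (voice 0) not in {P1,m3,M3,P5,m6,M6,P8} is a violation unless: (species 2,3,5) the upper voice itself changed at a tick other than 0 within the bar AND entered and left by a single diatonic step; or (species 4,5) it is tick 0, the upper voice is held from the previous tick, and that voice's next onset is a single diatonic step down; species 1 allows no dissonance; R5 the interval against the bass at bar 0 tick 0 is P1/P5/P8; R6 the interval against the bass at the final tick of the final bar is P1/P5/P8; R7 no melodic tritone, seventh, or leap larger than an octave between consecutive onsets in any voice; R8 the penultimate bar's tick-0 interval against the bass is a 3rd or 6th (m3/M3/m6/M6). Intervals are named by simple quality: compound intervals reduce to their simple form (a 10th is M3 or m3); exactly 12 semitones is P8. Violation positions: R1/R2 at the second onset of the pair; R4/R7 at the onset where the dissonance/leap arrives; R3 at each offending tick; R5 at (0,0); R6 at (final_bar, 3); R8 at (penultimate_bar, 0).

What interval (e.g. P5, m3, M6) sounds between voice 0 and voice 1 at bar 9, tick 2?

M6

voice 0=G3 voice 1=E4 -> M6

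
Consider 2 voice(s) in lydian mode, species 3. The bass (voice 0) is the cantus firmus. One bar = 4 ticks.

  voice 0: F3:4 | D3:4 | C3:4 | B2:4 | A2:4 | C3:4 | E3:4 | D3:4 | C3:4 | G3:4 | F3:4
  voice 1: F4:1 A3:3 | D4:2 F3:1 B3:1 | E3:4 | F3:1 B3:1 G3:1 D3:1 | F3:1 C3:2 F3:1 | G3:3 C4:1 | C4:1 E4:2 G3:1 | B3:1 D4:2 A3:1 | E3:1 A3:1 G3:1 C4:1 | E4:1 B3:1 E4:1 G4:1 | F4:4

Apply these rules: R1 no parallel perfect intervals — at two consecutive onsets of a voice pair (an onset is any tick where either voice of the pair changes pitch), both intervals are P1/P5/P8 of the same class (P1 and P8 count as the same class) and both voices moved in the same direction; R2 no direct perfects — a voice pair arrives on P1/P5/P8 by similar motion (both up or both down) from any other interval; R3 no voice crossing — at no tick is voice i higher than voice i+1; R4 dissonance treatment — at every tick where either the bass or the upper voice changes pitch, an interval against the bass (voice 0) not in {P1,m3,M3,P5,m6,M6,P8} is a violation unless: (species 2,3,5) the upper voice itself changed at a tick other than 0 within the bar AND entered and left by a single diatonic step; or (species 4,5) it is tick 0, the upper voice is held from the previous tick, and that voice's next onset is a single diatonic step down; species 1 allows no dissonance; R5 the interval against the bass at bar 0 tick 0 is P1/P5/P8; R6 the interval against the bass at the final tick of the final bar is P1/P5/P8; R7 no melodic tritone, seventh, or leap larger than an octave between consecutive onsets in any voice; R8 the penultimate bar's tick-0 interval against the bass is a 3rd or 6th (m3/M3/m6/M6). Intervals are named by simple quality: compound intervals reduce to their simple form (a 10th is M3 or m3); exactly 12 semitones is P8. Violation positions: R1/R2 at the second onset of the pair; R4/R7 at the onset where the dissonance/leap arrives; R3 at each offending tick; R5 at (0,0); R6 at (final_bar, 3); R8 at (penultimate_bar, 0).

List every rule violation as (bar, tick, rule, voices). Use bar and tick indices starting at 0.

(1, 3, R7, (1,))
(3, 0, R4, (0, 1))
(3, 1, R7, (1,))
(5, 0, R2, (0, 1))
(10, 0, R1, (0, 1))

bar 0: v0=F3 v1=F4 downbeat P8
bar 1: v0=D3 v1=D4 downbeat P8
bar 2: v0=C3 v1=E3 downbeat M3
bar 3: v0=B2 v1=F3 downbeat TT
bar 4: v0=A2 v1=F3 downbeat m6
bar 5: v0=C3 v1=G3 downbeat P5
bar 6: v0=E3 v1=C4 downbeat m6
bar 7: v0=D3 v1=B3 downbeat M6
bar 8: v0=C3 v1=E3 downbeat M3
bar 9: v0=G3 v1=E4 downbeat M6
bar 10: v0=F3 v1=F4 downbeat P8
  -> R7 @ bar 1 tick 3 v(1,): F3->B3 leap 6st
  -> R4 @ bar 3 tick 0 v(0, 1): B2/F3 TT untreated
  -> R7 @ bar 3 tick 1 v(1,): F3->B3 leap 6st
  -> R2 @ bar 5 tick 0 v(0, 1): A2/F3 m6 -> C3/G3 P5 similar
  -> R1 @ bar 10 tick 0 v(0, 1): G3/G4 P8 -> F3/F4 P8 similar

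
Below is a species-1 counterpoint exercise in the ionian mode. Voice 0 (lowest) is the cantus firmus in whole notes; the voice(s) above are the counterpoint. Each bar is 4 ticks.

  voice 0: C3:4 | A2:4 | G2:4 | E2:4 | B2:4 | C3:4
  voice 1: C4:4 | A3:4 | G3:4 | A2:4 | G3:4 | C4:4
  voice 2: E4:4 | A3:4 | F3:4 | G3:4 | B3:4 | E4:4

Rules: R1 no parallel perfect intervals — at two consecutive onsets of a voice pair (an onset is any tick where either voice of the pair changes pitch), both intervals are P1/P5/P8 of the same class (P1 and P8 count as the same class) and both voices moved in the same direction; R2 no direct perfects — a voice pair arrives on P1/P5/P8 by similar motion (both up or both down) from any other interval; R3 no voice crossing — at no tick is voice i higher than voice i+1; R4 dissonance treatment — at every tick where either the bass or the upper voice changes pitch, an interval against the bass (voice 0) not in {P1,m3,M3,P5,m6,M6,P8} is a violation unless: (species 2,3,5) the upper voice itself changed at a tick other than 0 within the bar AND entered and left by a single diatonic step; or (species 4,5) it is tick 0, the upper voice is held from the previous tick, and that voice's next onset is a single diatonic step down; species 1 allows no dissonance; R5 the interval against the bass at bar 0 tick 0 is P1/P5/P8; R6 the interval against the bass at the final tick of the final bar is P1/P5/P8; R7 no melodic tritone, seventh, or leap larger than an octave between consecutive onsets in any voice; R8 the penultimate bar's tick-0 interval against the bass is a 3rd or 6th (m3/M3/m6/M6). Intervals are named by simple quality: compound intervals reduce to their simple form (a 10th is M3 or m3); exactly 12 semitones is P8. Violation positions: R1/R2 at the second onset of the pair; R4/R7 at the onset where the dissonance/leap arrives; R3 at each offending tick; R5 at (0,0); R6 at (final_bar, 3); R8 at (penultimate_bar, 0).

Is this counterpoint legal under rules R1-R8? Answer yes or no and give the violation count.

bar 0: v0=C3 v1=C4 v2=E4 (M3)
bar 1: v0=A2 v1=A3 v2=A3 (P8)
bar 2: v0=G2 v1=G3 v2=F3 (m7)
bar 3: v0=E2 v1=A2 v2=G3 (m3)
bar 4: v0=B2 v1=G3 v2=B3 (P8)
bar 5: v0=C3 v1=C4 v2=E4 (M3)
  R5 @ bar0.0: opens on M3
  R1 @ bar1.0: C3/C4 P8 -> A2/A3 P8 similar
  R2 @ bar1.0: C3/E4 M3 -> A2/A3 P8 similar
  R2 @ bar1.0: C4/E4 M3 -> A3/A3 P1 similar
  R1 @ bar2.0: A2/A3 P8 -> G2/G3 P8 similar
  R3 @ bar2.0: G3 above F3
  R4 @ bar2.0: G2/F3 m7 untreated
  R3 @ bar2.1: G3 above F3
  R3 @ bar2.2: G3 above F3
  R3 @ bar2.3: G3 above F3
  R4 @ bar3.0: E2/A2 P4 untreated
  R7 @ bar3.0: G3->A2 leap 10st
  R2 @ bar4.0: E2/G3 m3 -> B2/B3 P8 similar
  R7 @ bar4.0: A2->G3 leap 10st
  R8 @ bar4.0: penult P8 not 3rd/6th
  R2 @ bar5.0: B2/G3 m6 -> C3/C4 P8 similar
  R6 @ bar5.3: closes on M3

No (17 violations)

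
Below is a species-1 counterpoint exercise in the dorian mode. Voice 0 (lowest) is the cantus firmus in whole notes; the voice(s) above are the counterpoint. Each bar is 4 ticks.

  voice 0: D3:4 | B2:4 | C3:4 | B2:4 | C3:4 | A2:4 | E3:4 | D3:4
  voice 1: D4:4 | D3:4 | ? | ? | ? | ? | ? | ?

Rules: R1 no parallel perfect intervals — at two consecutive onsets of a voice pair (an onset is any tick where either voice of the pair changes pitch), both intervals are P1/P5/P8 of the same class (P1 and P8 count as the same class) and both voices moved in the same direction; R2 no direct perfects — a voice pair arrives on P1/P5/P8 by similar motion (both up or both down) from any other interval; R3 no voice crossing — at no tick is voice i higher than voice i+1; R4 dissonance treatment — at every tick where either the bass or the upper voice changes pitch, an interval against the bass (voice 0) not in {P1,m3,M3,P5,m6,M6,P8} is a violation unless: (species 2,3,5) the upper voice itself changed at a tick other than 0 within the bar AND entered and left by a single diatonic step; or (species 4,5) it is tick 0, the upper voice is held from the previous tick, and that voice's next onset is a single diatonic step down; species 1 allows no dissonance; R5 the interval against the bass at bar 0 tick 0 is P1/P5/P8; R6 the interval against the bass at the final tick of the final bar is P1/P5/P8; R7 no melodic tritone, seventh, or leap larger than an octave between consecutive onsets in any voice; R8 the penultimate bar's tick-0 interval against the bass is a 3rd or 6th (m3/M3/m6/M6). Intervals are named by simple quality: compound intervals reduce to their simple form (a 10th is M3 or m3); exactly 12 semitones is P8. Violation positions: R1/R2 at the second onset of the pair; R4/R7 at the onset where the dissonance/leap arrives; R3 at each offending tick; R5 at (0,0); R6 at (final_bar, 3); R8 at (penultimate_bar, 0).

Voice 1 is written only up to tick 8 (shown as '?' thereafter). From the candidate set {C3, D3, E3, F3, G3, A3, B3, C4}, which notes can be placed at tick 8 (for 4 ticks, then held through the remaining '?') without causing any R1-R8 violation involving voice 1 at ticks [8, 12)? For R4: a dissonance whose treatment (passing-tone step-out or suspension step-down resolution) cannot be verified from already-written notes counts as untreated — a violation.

{A3, C3, E3}

C3: legal
D3: violates R4
E3: legal
F3: violates R4
G3: violates R2
A3: legal
B3: violates R4
C4: violates R2,R7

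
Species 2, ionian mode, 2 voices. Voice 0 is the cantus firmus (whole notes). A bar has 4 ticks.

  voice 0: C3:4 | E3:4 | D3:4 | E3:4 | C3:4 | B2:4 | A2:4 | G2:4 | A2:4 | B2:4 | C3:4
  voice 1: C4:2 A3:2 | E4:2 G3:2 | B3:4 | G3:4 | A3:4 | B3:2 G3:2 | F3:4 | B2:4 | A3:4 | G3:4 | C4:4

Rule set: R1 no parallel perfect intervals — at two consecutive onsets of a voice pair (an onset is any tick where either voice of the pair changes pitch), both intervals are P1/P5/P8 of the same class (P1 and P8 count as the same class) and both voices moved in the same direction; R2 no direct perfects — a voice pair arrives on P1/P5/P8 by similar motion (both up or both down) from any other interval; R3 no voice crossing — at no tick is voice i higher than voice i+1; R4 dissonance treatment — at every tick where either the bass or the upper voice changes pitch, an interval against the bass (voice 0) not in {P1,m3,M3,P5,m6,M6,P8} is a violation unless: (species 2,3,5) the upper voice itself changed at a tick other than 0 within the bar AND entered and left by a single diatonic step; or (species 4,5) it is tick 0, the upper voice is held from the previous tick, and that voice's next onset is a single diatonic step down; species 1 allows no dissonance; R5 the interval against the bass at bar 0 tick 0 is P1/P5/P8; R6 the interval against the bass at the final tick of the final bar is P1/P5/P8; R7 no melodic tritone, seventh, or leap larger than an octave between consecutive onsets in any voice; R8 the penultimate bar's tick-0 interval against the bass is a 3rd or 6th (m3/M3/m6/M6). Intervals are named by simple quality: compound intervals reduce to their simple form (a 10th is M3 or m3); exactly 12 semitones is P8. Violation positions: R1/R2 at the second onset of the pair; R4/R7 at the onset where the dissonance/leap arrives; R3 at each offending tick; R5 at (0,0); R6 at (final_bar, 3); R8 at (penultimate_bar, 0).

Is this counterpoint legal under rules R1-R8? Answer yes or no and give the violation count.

No (5 violations)

bar 0: v0=C3 v1=C4 (P8)
bar 1: v0=E3 v1=E4 (P8)
bar 2: v0=D3 v1=B3 (M6)
bar 3: v0=E3 v1=G3 (m3)
bar 4: v0=C3 v1=A3 (M6)
bar 5: v0=B2 v1=B3 (P8)
bar 6: v0=A2 v1=F3 (m6)
bar 7: v0=G2 v1=B2 (M3)
bar 8: v0=A2 v1=A3 (P8)
bar 9: v0=B2 v1=G3 (m6)
bar 10: v0=C3 v1=C4 (P8)
  R2 @ bar1.0: C3/A3 M6 -> E3/E4 P8 similar
  R7 @ bar7.0: F3->B2 leap 6st
  R2 @ bar8.0: G2/B2 M3 -> A2/A3 P8 similar
  R7 @ bar8.0: B2->A3 leap 10st
  R2 @ bar10.0: B2/G3 m6 -> C3/C4 P8 similar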